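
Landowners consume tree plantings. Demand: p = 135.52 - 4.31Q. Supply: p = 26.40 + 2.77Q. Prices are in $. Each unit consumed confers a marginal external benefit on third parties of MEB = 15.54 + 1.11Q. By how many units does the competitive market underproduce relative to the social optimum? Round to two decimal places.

Market equilibrium (private): 26.40 + 2.77Q = 135.52 - 4.31Q → Q_m = 15.4124.
Social marginal benefit = demand + MEB = 151.06 - 3.20Q.
Set SMB = MC: 151.06 - 3.20Q = 26.40 + 2.77Q → Q* = 20.8811.
Gap = |15.4124 − 20.8811| = 5.4687.

5.47 units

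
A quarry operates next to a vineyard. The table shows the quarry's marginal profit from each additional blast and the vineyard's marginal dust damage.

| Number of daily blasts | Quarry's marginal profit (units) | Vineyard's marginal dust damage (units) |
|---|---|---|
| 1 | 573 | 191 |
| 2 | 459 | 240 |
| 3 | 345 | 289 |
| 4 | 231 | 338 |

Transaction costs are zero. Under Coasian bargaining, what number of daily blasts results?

3

Bargaining reaches the level where marginal profit last exceeds marginal dust damage.
That holds through level 3 (345 ≥ 289) but not at 4 (231 < 338).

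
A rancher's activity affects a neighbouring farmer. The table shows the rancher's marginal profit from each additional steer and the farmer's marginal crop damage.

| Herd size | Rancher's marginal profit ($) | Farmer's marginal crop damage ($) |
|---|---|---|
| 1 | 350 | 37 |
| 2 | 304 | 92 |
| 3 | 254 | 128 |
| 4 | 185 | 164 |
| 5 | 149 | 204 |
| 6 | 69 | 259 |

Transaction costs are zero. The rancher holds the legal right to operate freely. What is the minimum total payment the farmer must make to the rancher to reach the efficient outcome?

Left alone the rancher would choose level 6 (marginal profit stays positive).
Efficient level: k* = 4 (marginal profit ≥ marginal crop damage through 4).
The farmer must at least cover the rancher's forgone profit from cutting 6→4: 149 + 69 = 218.

$218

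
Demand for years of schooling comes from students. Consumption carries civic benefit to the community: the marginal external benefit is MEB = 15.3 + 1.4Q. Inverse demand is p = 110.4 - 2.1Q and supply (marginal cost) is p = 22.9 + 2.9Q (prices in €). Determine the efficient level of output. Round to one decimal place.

Q* = 28.6

Social marginal benefit = demand + MEB = 125.7 - 0.7Q.
Set SMB = MC: 125.7 - 0.7Q = 22.9 + 2.9Q → Q* = 28.5556.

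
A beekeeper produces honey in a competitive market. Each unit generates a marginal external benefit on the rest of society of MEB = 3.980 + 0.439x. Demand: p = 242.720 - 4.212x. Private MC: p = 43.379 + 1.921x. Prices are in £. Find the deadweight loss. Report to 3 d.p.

Market equilibrium (private): 43.379 + 1.921x = 242.720 - 4.212x → x_m = 32.5030.
Social marginal cost = private MC − MEB = 39.399 + 1.482x.
Set SMC = demand: 39.399 + 1.482x = 242.720 - 4.212x → x* = 35.7079.
The welfare-loss triangle has base |x_m − x*| and height MEB(x_m) (the vertical gap between SMC and demand is zero at x* and MEB at x_m).
DWL = ½ × 3.2049 × 18.2488 = 29.2428.

DWL = £29.243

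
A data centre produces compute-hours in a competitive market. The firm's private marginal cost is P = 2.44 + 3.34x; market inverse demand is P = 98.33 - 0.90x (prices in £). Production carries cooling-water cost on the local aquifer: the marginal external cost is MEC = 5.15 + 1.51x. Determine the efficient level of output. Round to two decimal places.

x* = 15.78

Social marginal cost = private MC + MEC = 7.59 + 4.85x.
Set SMC = demand: 7.59 + 4.85x = 98.33 - 0.90x → x* = 15.7809.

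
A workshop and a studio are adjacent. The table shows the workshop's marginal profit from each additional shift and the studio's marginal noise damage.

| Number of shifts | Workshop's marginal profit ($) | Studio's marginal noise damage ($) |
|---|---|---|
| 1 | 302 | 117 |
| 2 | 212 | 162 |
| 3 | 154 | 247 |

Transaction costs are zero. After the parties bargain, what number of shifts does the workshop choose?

2

Bargaining reaches the level where marginal profit last exceeds marginal noise damage.
That holds through level 2 (212 ≥ 162) but not at 3 (154 < 247).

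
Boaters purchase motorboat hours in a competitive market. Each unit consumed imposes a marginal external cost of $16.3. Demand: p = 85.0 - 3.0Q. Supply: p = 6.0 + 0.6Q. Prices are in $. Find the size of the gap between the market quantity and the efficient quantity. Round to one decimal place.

Market equilibrium (private): 6.0 + 0.6Q = 85.0 - 3.0Q → Q_m = 21.9444.
Social marginal benefit = demand − MEC = 68.7 - 3.0Q.
Set SMB = MC: 68.7 - 3.0Q = 6.0 + 0.6Q → Q* = 17.4167.
Gap = |21.9444 − 17.4167| = 4.5277.

4.5 units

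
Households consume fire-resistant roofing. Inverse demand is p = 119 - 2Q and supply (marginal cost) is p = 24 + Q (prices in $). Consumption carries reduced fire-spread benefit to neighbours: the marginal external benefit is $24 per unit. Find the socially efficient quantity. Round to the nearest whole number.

Social marginal benefit = demand + MEB = 143 - 2Q.
Set SMB = MC: 143 - 2Q = 24 + Q → Q* = 39.6667.

Q* = 40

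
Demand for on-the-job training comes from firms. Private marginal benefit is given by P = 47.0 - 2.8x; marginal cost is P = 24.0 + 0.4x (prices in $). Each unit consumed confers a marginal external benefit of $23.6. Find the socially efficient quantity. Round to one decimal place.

Social marginal benefit = demand + MEB = 70.6 - 2.8x.
Set SMB = MC: 70.6 - 2.8x = 24.0 + 0.4x → x* = 14.5625.

x* = 14.6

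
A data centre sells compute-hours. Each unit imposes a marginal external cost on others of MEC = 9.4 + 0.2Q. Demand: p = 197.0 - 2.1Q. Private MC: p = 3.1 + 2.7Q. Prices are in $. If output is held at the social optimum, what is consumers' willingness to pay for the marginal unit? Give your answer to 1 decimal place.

P = $119.5

Social marginal cost = private MC + MEC = 12.5 + 2.9Q.
Set SMC = demand: 12.5 + 2.9Q = 197.0 - 2.1Q → Q* = 36.9000.
Consumer price on the demand curve at Q*: 197.0 − 2.1×36.9000 = 119.5100.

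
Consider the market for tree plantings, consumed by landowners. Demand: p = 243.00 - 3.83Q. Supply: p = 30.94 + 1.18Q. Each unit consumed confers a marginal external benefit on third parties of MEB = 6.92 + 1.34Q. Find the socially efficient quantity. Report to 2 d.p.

Q* = 59.67

Social marginal benefit = demand + MEB = 249.92 - 2.49Q.
Set SMB = MC: 249.92 - 2.49Q = 30.94 + 1.18Q → Q* = 59.6676.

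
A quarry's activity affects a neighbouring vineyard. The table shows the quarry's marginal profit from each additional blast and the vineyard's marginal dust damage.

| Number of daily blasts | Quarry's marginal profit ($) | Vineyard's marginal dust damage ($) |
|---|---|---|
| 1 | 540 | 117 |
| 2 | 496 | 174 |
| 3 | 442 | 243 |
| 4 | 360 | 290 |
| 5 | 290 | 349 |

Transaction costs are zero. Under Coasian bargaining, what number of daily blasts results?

4

Bargaining reaches the level where marginal profit last exceeds marginal dust damage.
That holds through level 4 (360 ≥ 290) but not at 5 (290 < 349).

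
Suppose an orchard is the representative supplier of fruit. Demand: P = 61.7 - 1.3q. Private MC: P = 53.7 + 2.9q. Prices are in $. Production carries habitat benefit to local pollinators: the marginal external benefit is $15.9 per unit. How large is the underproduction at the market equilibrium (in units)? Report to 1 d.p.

Market equilibrium (private): 53.7 + 2.9q = 61.7 - 1.3q → q_m = 1.9048.
Social marginal cost = private MC − MEB = 37.8 + 2.9q.
Set SMC = demand: 37.8 + 2.9q = 61.7 - 1.3q → q* = 5.6905.
Gap = |1.9048 − 5.6905| = 3.7857.

3.8 units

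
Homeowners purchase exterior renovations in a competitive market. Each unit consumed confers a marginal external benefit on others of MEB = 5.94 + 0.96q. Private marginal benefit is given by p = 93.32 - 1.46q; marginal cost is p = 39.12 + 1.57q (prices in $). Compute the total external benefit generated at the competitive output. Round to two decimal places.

$259.84

Market equilibrium (private): 39.12 + 1.57q = 93.32 - 1.46q → q_m = 17.8878.
Total external benefit = ∫₀^{q_m} (5.94 + 0.96q) dq = 5.94×17.8878 + ½×0.96×17.8878² = 259.8408.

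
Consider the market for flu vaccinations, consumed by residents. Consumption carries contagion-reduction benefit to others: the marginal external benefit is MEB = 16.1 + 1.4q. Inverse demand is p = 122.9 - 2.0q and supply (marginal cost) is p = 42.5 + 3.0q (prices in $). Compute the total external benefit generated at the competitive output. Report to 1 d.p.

Market equilibrium (private): 42.5 + 3.0q = 122.9 - 2.0q → q_m = 16.0800.
Total external benefit = ∫₀^{q_m} (16.1 + 1.4q) dq = 16.1×16.0800 + ½×1.4×16.0800² = 439.8845.

$439.9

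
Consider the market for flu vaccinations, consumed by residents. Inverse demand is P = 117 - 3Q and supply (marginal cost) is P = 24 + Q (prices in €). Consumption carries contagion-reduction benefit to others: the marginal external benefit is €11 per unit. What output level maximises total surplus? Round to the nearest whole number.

Social marginal benefit = demand + MEB = 128 - 3Q.
Set SMB = MC: 128 - 3Q = 24 + Q → Q* = 26.0000.

Q* = 26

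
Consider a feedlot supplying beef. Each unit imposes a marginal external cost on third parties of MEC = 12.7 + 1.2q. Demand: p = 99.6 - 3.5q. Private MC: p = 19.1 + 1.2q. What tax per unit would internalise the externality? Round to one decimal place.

Social marginal cost = private MC + MEC = 31.8 + 2.4q.
Set SMC = demand: 31.8 + 2.4q = 99.6 - 3.5q → q* = 11.4915.
The Pigouvian tax equals MEC at q*: 12.7 + 1.2×11.4915 = 26.4898.

tax = 26.5 per unit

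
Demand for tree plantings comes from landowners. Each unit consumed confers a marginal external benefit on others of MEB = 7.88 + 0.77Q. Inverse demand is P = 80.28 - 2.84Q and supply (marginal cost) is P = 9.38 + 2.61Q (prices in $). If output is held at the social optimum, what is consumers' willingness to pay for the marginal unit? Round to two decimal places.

P = $32.47

Social marginal benefit = demand + MEB = 88.16 - 2.07Q.
Set SMB = MC: 88.16 - 2.07Q = 9.38 + 2.61Q → Q* = 16.8333.
Consumer price on the demand curve at Q*: 80.28 − 2.84×16.8333 = 32.4734.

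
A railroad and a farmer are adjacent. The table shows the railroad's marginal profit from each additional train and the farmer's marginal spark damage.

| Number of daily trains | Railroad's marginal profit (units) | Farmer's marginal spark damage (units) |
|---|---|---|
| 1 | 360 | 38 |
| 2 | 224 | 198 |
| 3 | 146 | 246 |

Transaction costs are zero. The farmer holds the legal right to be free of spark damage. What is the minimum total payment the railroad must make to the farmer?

236

Efficient level: marginal profit ≥ marginal spark damage through level 2, so k* = 2.
With the farmer holding the right, the railroad must at least compensate total damage at k*: 38 + 198 = 236.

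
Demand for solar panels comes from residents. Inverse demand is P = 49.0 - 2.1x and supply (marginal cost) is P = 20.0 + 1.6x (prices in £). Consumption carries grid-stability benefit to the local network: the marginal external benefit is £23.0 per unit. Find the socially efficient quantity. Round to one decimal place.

Social marginal benefit = demand + MEB = 72.0 - 2.1x.
Set SMB = MC: 72.0 - 2.1x = 20.0 + 1.6x → x* = 14.0541.

x* = 14.1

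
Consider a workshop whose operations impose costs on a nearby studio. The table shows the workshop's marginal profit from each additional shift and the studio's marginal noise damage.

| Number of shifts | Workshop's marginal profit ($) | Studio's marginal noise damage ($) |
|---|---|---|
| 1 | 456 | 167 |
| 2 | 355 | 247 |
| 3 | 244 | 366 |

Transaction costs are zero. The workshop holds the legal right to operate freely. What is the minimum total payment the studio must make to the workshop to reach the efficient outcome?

$244

Left alone the workshop would choose level 3 (marginal profit stays positive).
Efficient level: k* = 2 (marginal profit ≥ marginal noise damage through 2).
The studio must at least cover the workshop's forgone profit from cutting 3→2: 244 = 244.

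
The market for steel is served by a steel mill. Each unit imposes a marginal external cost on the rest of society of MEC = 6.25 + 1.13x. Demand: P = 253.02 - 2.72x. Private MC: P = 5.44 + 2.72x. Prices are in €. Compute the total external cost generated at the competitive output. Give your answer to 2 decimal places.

Market equilibrium (private): 5.44 + 2.72x = 253.02 - 2.72x → x_m = 45.5110.
Total external cost = ∫₀^{x_m} (6.25 + 1.13x) dx = 6.25×45.5110 + ½×1.13×45.5110² = 1454.7006.

€1454.70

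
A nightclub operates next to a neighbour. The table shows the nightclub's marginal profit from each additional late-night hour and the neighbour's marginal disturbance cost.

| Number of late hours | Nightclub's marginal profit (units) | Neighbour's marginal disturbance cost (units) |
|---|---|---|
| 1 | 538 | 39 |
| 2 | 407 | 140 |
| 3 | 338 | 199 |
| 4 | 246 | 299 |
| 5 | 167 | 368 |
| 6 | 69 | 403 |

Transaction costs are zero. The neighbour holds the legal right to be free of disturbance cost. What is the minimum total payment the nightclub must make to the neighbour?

Efficient level: marginal profit ≥ marginal disturbance cost through level 3, so k* = 3.
With the neighbour holding the right, the nightclub must at least compensate total damage at k*: 39 + 140 + 199 = 378.

378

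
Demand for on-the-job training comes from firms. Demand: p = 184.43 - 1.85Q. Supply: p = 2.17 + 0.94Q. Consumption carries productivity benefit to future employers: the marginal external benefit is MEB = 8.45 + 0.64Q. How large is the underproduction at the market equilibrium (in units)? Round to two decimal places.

23.38 units

Market equilibrium (private): 2.17 + 0.94Q = 184.43 - 1.85Q → Q_m = 65.3262.
Social marginal benefit = demand + MEB = 192.88 - 1.21Q.
Set SMB = MC: 192.88 - 1.21Q = 2.17 + 0.94Q → Q* = 88.7023.
Gap = |65.3262 − 88.7023| = 23.3761.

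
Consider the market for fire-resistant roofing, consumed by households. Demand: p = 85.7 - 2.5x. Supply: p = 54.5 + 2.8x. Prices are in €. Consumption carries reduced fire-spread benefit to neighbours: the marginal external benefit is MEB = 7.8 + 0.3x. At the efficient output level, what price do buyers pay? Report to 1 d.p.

Social marginal benefit = demand + MEB = 93.5 - 2.2x.
Set SMB = MC: 93.5 - 2.2x = 54.5 + 2.8x → x* = 7.8000.
Consumer price on the demand curve at x*: 85.7 − 2.5×7.8000 = 66.2000.

P = €66.2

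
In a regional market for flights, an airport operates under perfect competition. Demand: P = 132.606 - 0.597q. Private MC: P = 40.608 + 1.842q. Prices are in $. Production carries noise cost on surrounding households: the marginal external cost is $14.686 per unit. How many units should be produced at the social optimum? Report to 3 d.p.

Social marginal cost = private MC + MEC = 55.294 + 1.842q.
Set SMC = demand: 55.294 + 1.842q = 132.606 - 0.597q → q* = 31.6982.

q* = 31.698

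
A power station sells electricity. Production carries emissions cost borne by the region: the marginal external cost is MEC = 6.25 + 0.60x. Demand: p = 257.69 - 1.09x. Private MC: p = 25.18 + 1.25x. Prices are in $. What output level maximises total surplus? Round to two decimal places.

Social marginal cost = private MC + MEC = 31.43 + 1.85x.
Set SMC = demand: 31.43 + 1.85x = 257.69 - 1.09x → x* = 76.9592.

x* = 76.96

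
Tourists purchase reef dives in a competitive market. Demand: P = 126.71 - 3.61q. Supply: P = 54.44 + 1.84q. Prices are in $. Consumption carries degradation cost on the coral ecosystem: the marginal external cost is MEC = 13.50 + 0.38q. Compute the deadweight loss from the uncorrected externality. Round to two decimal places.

DWL = $29.48

Market equilibrium (private): 54.44 + 1.84q = 126.71 - 3.61q → q_m = 13.2606.
Social marginal benefit = demand − MEC = 113.21 - 3.99q.
Set SMB = MC: 113.21 - 3.99q = 54.44 + 1.84q → q* = 10.0806.
The welfare-loss triangle has base |q_m − q*| and height MEC(q_m) (the vertical gap between SMB and MC is zero at q* and MEC at q_m).
DWL = ½ × 3.1800 × 18.5390 = 29.4770.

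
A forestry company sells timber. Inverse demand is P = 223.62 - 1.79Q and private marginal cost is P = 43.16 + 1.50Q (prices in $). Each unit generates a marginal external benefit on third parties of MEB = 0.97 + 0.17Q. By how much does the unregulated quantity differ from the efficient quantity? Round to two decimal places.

Market equilibrium (private): 43.16 + 1.50Q = 223.62 - 1.79Q → Q_m = 54.8511.
Social marginal cost = private MC − MEB = 42.19 + 1.33Q.
Set SMC = demand: 42.19 + 1.33Q = 223.62 - 1.79Q → Q* = 58.1506.
Gap = |54.8511 − 58.1506| = 3.2995.

3.30 units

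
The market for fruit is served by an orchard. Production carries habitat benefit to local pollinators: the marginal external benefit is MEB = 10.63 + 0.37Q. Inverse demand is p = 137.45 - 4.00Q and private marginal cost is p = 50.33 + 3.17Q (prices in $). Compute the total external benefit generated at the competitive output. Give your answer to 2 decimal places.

$156.47

Market equilibrium (private): 50.33 + 3.17Q = 137.45 - 4.00Q → Q_m = 12.1506.
Total external benefit = ∫₀^{Q_m} (10.63 + 0.37Q) dQ = 10.63×12.1506 + ½×0.37×12.1506² = 156.4737.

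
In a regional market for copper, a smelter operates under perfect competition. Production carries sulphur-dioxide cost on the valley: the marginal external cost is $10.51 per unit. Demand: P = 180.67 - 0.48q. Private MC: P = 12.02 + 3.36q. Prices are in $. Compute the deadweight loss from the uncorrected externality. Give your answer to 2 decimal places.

Market equilibrium (private): 12.02 + 3.36q = 180.67 - 0.48q → q_m = 43.9193.
Social marginal cost = private MC + MEC = 22.53 + 3.36q.
Set SMC = demand: 22.53 + 3.36q = 180.67 - 0.48q → q* = 41.1823.
The loss is the area between SMC and demand from q* to q_m; with linear curves that's a triangle of height MEC(q_m).
DWL = ½ × 2.7370 × 10.5100 = 14.3829.

DWL = $14.38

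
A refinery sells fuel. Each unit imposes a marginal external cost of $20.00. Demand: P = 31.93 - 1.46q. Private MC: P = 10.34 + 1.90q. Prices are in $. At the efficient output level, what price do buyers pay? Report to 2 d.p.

Social marginal cost = private MC + MEC = 30.34 + 1.90q.
Set SMC = demand: 30.34 + 1.90q = 31.93 - 1.46q → q* = 0.4732.
Consumer price on the demand curve at q*: 31.93 − 1.46×0.4732 = 31.2391.

P = $31.24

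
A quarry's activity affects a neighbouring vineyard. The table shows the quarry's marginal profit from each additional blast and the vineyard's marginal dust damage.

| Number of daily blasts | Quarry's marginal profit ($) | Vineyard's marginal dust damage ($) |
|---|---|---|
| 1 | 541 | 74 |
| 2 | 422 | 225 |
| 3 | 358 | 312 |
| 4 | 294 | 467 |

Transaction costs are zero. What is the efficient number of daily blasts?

Bargaining reaches the level where marginal profit last exceeds marginal dust damage.
That holds through level 3 (358 ≥ 312) but not at 4 (294 < 467).

3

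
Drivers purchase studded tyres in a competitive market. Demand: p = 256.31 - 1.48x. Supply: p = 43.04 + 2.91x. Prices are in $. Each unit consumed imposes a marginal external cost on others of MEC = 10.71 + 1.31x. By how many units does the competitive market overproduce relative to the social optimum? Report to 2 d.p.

Market equilibrium (private): 43.04 + 2.91x = 256.31 - 1.48x → x_m = 48.5809.
Social marginal benefit = demand − MEC = 245.60 - 2.79x.
Set SMB = MC: 245.60 - 2.79x = 43.04 + 2.91x → x* = 35.5368.
Gap = |48.5809 − 35.5368| = 13.0441.

13.04 units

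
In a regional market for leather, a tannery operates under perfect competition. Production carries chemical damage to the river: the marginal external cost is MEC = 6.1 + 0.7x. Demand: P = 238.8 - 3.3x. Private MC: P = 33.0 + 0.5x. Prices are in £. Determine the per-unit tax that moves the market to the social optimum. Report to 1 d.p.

tax = £37.2 per unit

Social marginal cost = private MC + MEC = 39.1 + 1.2x.
Set SMC = demand: 39.1 + 1.2x = 238.8 - 3.3x → x* = 44.3778.
The Pigouvian tax equals MEC at x*: 6.1 + 0.7×44.3778 = 37.1645.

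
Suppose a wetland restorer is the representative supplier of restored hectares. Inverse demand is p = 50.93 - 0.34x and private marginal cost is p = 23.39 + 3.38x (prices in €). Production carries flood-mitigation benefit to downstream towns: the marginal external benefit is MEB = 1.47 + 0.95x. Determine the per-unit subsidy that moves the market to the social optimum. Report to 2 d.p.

Social marginal cost = private MC − MEB = 21.92 + 2.43x.
Set SMC = demand: 21.92 + 2.43x = 50.93 - 0.34x → x* = 10.4729.
The Pigouvian subsidy equals MEB at x*: 1.47 + 0.95×10.4729 = 11.4193.

subsidy = €11.42 per unit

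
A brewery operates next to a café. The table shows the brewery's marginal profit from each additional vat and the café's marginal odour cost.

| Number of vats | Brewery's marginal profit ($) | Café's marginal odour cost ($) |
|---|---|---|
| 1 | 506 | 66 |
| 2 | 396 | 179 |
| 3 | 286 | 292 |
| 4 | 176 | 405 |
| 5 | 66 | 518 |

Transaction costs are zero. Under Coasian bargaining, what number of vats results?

Bargaining reaches the level where marginal profit last exceeds marginal odour cost.
That holds through level 2 (396 ≥ 179) but not at 3 (286 < 292).

2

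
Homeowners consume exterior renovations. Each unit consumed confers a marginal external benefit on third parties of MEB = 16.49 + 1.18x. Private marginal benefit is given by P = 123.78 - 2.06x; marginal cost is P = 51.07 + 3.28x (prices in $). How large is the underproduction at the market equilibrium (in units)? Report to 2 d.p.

Market equilibrium (private): 51.07 + 3.28x = 123.78 - 2.06x → x_m = 13.6161.
Social marginal benefit = demand + MEB = 140.27 - 0.88x.
Set SMB = MC: 140.27 - 0.88x = 51.07 + 3.28x → x* = 21.4423.
Gap = |13.6161 − 21.4423| = 7.8262.

7.83 units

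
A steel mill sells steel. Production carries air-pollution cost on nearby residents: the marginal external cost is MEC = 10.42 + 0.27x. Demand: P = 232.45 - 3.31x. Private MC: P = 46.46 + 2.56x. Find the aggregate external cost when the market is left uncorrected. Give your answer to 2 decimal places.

465.69

Market equilibrium (private): 46.46 + 2.56x = 232.45 - 3.31x → x_m = 31.6848.
Total external cost = ∫₀^{x_m} (10.42 + 0.27x) dx = 10.42×31.6848 + ½×0.27×31.6848² = 465.6857.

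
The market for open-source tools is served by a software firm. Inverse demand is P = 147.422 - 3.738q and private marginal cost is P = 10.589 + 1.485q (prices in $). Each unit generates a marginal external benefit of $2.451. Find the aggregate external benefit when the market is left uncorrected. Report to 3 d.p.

$64.212

Market equilibrium (private): 10.589 + 1.485q = 147.422 - 3.738q → q_m = 26.1982.
Total external benefit = MEB × q_m = 2.451 × 26.1982 = 64.2118.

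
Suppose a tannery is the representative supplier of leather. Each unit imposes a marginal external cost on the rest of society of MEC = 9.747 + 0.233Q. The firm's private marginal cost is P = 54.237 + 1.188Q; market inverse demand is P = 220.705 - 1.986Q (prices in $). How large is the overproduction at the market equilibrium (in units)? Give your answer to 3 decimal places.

6.448 units

Market equilibrium (private): 54.237 + 1.188Q = 220.705 - 1.986Q → Q_m = 52.4474.
Social marginal cost = private MC + MEC = 63.984 + 1.421Q.
Set SMC = demand: 63.984 + 1.421Q = 220.705 - 1.986Q → Q* = 45.9997.
Gap = |52.4474 − 45.9997| = 6.4477.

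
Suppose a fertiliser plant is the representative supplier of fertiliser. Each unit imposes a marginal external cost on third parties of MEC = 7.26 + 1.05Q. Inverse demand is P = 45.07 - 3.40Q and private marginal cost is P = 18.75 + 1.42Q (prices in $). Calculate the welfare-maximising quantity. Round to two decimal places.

Q* = 3.25

Social marginal cost = private MC + MEC = 26.01 + 2.47Q.
Set SMC = demand: 26.01 + 2.47Q = 45.07 - 3.40Q → Q* = 3.2470.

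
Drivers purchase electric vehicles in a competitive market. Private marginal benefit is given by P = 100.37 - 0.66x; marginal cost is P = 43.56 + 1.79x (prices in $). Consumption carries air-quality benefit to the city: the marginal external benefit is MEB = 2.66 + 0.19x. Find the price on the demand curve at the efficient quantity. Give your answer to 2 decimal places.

P = $83.00

Social marginal benefit = demand + MEB = 103.03 - 0.47x.
Set SMB = MC: 103.03 - 0.47x = 43.56 + 1.79x → x* = 26.3142.
Consumer price on the demand curve at x*: 100.37 − 0.66×26.3142 = 83.0026.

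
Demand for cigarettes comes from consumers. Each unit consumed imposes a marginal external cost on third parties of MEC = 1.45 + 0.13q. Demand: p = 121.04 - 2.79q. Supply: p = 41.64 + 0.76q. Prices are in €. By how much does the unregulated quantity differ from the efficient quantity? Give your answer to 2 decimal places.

Market equilibrium (private): 41.64 + 0.76q = 121.04 - 2.79q → q_m = 22.3662.
Social marginal benefit = demand − MEC = 119.59 - 2.92q.
Set SMB = MC: 119.59 - 2.92q = 41.64 + 0.76q → q* = 21.1821.
Gap = |22.3662 − 21.1821| = 1.1841.

1.18 units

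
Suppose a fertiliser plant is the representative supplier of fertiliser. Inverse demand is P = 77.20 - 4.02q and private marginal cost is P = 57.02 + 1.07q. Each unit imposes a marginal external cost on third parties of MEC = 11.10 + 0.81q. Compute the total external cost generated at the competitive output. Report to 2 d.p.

50.37

Market equilibrium (private): 57.02 + 1.07q = 77.20 - 4.02q → q_m = 3.9646.
Total external cost = ∫₀^{q_m} (11.10 + 0.81q) dq = 11.10×3.9646 + ½×0.81×3.9646² = 50.3729.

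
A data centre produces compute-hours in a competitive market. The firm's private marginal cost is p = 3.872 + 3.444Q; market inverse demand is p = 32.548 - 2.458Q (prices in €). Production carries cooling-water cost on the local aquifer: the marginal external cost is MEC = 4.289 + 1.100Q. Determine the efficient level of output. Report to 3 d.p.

Q* = 3.483

Social marginal cost = private MC + MEC = 8.161 + 4.544Q.
Set SMC = demand: 8.161 + 4.544Q = 32.548 - 2.458Q → Q* = 3.4829.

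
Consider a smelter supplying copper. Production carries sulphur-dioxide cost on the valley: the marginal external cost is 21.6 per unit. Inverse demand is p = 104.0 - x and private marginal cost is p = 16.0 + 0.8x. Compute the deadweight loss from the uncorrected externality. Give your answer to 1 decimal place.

DWL = 129.6

Market equilibrium (private): 16.0 + 0.8x = 104.0 - x → x_m = 48.8889.
Social marginal cost = private MC + MEC = 37.6 + 0.8x.
Set SMC = demand: 37.6 + 0.8x = 104.0 - x → x* = 36.8889.
Between x* and x_m the wedge SMC − demand runs linearly from 0 to MEC(x_m), so the loss is a triangle.
DWL = ½ × 12.0000 × 21.6000 = 129.6000.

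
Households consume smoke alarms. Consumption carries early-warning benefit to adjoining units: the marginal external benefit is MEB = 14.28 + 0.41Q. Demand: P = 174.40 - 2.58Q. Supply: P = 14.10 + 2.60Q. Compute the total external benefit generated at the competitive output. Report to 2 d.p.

638.23

Market equilibrium (private): 14.10 + 2.60Q = 174.40 - 2.58Q → Q_m = 30.9459.
Total external benefit = ∫₀^{Q_m} (14.28 + 0.41Q) dQ = 14.28×30.9459 + ½×0.41×30.9459² = 638.2254.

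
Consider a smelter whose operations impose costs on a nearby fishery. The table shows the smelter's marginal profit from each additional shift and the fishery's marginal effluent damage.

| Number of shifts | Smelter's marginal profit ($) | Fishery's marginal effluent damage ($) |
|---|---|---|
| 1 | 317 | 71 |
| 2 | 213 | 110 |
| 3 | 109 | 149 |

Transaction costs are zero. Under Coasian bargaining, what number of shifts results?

Bargaining reaches the level where marginal profit last exceeds marginal effluent damage.
That holds through level 2 (213 ≥ 110) but not at 3 (109 < 149).

2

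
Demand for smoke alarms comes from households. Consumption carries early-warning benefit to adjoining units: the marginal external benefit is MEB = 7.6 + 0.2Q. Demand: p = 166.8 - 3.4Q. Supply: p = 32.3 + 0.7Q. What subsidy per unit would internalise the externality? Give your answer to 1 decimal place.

Social marginal benefit = demand + MEB = 174.4 - 3.2Q.
Set SMB = MC: 174.4 - 3.2Q = 32.3 + 0.7Q → Q* = 36.4359.
The Pigouvian subsidy equals MEB at Q*: 7.6 + 0.2×36.4359 = 14.8872.

subsidy = 14.9 per unit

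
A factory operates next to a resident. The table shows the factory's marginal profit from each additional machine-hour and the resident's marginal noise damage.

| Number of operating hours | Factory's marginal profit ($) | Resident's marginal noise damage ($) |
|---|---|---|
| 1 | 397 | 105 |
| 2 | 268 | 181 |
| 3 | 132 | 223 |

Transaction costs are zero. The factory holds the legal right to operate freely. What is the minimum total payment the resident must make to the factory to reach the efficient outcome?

$132

Left alone the factory would choose level 3 (marginal profit stays positive).
Efficient level: k* = 2 (marginal profit ≥ marginal noise damage through 2).
The resident must at least cover the factory's forgone profit from cutting 3→2: 132 = 132.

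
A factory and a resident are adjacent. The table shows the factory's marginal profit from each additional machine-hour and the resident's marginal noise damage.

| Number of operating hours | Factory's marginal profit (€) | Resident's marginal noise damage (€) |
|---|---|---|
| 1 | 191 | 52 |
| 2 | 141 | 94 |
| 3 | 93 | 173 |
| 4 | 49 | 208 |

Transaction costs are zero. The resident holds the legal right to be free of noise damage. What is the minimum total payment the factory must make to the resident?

Efficient level: marginal profit ≥ marginal noise damage through level 2, so k* = 2.
With the resident holding the right, the factory must at least compensate total damage at k*: 52 + 94 = 146.

€146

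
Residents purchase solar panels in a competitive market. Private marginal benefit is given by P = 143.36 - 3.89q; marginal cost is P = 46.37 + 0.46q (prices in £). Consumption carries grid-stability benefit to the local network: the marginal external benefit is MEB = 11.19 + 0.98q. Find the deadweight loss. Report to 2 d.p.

Market equilibrium (private): 46.37 + 0.46q = 143.36 - 3.89q → q_m = 22.2966.
Social marginal benefit = demand + MEB = 154.55 - 2.91q.
Set SMB = MC: 154.55 - 2.91q = 46.37 + 0.46q → q* = 32.1009.
The loss is the area between SMB and MC from q* to q_m; with linear curves that's a triangle of height MEB(q_m).
DWL = ½ × 9.8043 × 33.0406 = 161.9700.

DWL = £161.97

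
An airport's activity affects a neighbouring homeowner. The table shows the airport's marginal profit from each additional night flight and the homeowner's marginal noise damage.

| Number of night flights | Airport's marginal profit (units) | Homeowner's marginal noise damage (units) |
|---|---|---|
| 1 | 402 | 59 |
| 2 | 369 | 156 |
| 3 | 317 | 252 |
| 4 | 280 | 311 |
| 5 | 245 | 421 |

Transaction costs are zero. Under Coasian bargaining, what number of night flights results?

Bargaining reaches the level where marginal profit last exceeds marginal noise damage.
That holds through level 3 (317 ≥ 252) but not at 4 (280 < 311).

3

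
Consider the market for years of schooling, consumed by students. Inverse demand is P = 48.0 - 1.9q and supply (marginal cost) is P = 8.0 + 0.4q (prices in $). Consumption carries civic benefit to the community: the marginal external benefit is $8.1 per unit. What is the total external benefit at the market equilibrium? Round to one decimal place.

Market equilibrium (private): 8.0 + 0.4q = 48.0 - 1.9q → q_m = 17.3913.
Total external benefit = MEB × q_m = 8.1 × 17.3913 = 140.8695.

$140.9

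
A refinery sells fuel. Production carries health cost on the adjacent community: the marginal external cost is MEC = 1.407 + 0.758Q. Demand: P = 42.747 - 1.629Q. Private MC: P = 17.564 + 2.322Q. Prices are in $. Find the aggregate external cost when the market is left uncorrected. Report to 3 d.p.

Market equilibrium (private): 17.564 + 2.322Q = 42.747 - 1.629Q → Q_m = 6.3738.
Total external cost = ∫₀^{Q_m} (1.407 + 0.758Q) dQ = 1.407×6.3738 + ½×0.758×6.3738² = 24.3649.

$24.365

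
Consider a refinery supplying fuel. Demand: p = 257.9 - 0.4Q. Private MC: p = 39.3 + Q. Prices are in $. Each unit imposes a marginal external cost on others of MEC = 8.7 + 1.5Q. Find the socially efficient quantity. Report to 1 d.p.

Q* = 72.4

Social marginal cost = private MC + MEC = 48.0 + 2.5Q.
Set SMC = demand: 48.0 + 2.5Q = 257.9 - 0.4Q → Q* = 72.3793.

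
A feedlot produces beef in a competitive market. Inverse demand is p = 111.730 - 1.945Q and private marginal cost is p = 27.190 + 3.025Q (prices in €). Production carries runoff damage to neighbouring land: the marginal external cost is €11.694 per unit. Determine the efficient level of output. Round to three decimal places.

Social marginal cost = private MC + MEC = 38.884 + 3.025Q.
Set SMC = demand: 38.884 + 3.025Q = 111.730 - 1.945Q → Q* = 14.6571.

Q* = 14.657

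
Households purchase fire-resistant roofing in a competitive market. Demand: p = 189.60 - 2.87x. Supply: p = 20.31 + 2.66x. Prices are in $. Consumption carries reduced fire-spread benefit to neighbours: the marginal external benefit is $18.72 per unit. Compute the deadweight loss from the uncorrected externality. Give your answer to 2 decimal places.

Market equilibrium (private): 20.31 + 2.66x = 189.60 - 2.87x → x_m = 30.6130.
Social marginal benefit = demand + MEB = 208.32 - 2.87x.
Set SMB = MC: 208.32 - 2.87x = 20.31 + 2.66x → x* = 33.9982.
The loss is the area between SMB and MC from x* to x_m; with linear curves that's a triangle of height MEB(x_m).
DWL = ½ × 3.3852 × 18.7200 = 31.6855.

DWL = $31.69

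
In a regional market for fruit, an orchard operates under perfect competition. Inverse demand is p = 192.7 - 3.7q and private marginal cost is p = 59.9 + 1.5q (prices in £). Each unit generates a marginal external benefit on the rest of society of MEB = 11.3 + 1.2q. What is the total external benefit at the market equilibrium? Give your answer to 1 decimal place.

£679.9

Market equilibrium (private): 59.9 + 1.5q = 192.7 - 3.7q → q_m = 25.5385.
Total external benefit = ∫₀^{q_m} (11.3 + 1.2q) dq = 11.3×25.5385 + ½×1.2×25.5385² = 679.9140.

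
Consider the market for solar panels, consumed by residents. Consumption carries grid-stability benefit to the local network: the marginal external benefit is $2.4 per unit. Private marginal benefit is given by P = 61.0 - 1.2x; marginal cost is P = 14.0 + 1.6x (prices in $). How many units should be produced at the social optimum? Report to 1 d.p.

Social marginal benefit = demand + MEB = 63.4 - 1.2x.
Set SMB = MC: 63.4 - 1.2x = 14.0 + 1.6x → x* = 17.6429.

x* = 17.6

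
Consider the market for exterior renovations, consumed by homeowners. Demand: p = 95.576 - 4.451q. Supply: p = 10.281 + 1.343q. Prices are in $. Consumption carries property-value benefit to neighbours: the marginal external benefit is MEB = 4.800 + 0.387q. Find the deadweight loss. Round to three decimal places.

Market equilibrium (private): 10.281 + 1.343q = 95.576 - 4.451q → q_m = 14.7213.
Social marginal benefit = demand + MEB = 100.376 - 4.064q.
Set SMB = MC: 100.376 - 4.064q = 10.281 + 1.343q → q* = 16.6627.
Between q* and q_m the wedge SMB − MC runs linearly from 0 to MEB(q_m), so the loss is a triangle.
DWL = ½ × 1.9414 × 10.4971 = 10.1895.

DWL = $10.190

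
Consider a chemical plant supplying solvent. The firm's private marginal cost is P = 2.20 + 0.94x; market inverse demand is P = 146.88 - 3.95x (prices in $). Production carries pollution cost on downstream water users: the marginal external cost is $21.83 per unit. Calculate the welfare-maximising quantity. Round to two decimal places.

Social marginal cost = private MC + MEC = 24.03 + 0.94x.
Set SMC = demand: 24.03 + 0.94x = 146.88 - 3.95x → x* = 25.1227.

x* = 25.12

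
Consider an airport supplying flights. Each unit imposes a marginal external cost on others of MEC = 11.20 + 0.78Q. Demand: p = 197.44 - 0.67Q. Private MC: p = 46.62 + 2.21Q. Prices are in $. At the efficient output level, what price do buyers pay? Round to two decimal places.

P = $171.88

Social marginal cost = private MC + MEC = 57.82 + 2.99Q.
Set SMC = demand: 57.82 + 2.99Q = 197.44 - 0.67Q → Q* = 38.1475.
Consumer price on the demand curve at Q*: 197.44 − 0.67×38.1475 = 171.8812.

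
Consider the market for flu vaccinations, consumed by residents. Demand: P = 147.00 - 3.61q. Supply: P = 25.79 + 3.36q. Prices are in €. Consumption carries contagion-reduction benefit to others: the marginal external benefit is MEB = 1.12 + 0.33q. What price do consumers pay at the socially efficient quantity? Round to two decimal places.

P = €80.49

Social marginal benefit = demand + MEB = 148.12 - 3.28q.
Set SMB = MC: 148.12 - 3.28q = 25.79 + 3.36q → q* = 18.4232.
Consumer price on the demand curve at q*: 147.00 − 3.61×18.4232 = 80.4922.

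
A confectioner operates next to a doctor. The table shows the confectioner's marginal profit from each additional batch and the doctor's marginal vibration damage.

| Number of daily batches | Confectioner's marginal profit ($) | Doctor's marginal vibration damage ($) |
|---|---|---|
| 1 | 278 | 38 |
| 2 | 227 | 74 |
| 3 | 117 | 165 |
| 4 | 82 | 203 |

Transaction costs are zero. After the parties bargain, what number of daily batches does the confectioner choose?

2

Bargaining reaches the level where marginal profit last exceeds marginal vibration damage.
That holds through level 2 (227 ≥ 74) but not at 3 (117 < 165).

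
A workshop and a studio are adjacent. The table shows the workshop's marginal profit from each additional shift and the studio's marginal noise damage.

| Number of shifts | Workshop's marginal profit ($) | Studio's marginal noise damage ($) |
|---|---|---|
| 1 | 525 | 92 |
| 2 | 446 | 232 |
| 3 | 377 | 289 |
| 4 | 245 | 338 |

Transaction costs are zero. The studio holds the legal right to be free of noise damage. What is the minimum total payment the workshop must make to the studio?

Efficient level: marginal profit ≥ marginal noise damage through level 3, so k* = 3.
With the studio holding the right, the workshop must at least compensate total damage at k*: 92 + 232 + 289 = 613.

$613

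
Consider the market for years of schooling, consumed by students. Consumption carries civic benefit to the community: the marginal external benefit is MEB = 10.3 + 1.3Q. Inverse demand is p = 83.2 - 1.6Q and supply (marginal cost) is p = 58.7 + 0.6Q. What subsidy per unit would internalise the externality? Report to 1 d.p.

Social marginal benefit = demand + MEB = 93.5 - 0.3Q.
Set SMB = MC: 93.5 - 0.3Q = 58.7 + 0.6Q → Q* = 38.6667.
The Pigouvian subsidy equals MEB at Q*: 10.3 + 1.3×38.6667 = 60.5667.

subsidy = 60.6 per unit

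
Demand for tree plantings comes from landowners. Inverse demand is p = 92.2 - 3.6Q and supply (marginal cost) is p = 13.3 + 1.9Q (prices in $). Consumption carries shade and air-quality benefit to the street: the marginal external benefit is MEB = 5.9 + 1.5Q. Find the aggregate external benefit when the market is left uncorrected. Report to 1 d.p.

$239.0

Market equilibrium (private): 13.3 + 1.9Q = 92.2 - 3.6Q → Q_m = 14.3455.
Total external benefit = ∫₀^{Q_m} (5.9 + 1.5Q) dQ = 5.9×14.3455 + ½×1.5×14.3455² = 238.9835.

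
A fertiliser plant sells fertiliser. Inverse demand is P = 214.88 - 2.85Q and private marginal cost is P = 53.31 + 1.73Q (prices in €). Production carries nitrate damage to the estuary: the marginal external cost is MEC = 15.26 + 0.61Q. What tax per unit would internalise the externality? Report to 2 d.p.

tax = €32.46 per unit

Social marginal cost = private MC + MEC = 68.57 + 2.34Q.
Set SMC = demand: 68.57 + 2.34Q = 214.88 - 2.85Q → Q* = 28.1908.
The Pigouvian tax equals MEC at Q*: 15.26 + 0.61×28.1908 = 32.4564.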